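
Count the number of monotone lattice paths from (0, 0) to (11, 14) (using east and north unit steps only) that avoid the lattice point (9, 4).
Number of paths = 4410210

Total paths from (0, 0) to (11, 14): C(25, 11) = 4457400. Paths through (9, 4): (paths (0, 0) → (9, 4)) × (paths (9, 4) → (11, 14)) = C(13, 9) · C(12, 2) = 715 · 66 = 47190. Avoidance count = 4457400 − 47190 = 4410210.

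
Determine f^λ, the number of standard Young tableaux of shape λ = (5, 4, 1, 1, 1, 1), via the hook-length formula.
# SYT of shape (5, 4, 1, 1, 1, 1) = 9009

Hook-length formula: f^λ = n! / Π hook(c), product over all cells c of the Young diagram. For λ = (5, 4, 1, 1, 1, 1), n = 13 boxes. Hook lengths by row (left-to-right, top-to-bottom): [10, 5, 4, 3, 1]; [8, 3, 2, 1]; [4]; [3]; [2]; [1]. Product of hooks = 691200. So f^λ = 13! / 691200 = 6227020800 / 691200 = 9009.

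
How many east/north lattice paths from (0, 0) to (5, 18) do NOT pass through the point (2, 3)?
Number of paths = 25489

Total paths from (0, 0) to (5, 18): C(23, 5) = 33649. Paths through (2, 3): (paths (0, 0) → (2, 3)) × (paths (2, 3) → (5, 18)) = C(5, 2) · C(18, 3) = 10 · 816 = 8160. Avoidance count = 33649 − 8160 = 25489.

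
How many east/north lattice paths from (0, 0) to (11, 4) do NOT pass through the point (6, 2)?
Number of paths = 777

Total paths from (0, 0) to (11, 4): C(15, 11) = 1365. Paths through (6, 2): (paths (0, 0) → (6, 2)) × (paths (6, 2) → (11, 4)) = C(8, 6) · C(7, 5) = 28 · 21 = 588. Avoidance count = 1365 − 588 = 777.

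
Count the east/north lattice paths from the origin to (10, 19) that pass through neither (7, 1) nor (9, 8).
Number of paths = 19731106

Inclusion–exclusion. Total paths: C(29, 10) = 20030010. Through P₁: C(8, 7)·C(21, 3) = 10640. Through P₂: C(17, 9)·C(12, 1) = 291720. Since P₁ is strictly southwest of P₂, a monotone path through both must visit P₁ then P₂; paths through both = C(8, 7)·C(9, 2)·C(12, 1) = 3456. Avoid both = 20030010 − 10640 − 291720 + 3456 = 19731106.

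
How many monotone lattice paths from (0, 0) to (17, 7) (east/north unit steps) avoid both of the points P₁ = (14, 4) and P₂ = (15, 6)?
Number of paths = 149652

Inclusion–exclusion. Total paths: C(24, 17) = 346104. Through P₁: C(18, 14)·C(6, 3) = 61200. Through P₂: C(21, 15)·C(3, 2) = 162792. Since P₁ is strictly southwest of P₂, a monotone path through both must visit P₁ then P₂; paths through both = C(18, 14)·C(3, 1)·C(3, 2) = 27540. Avoid both = 346104 − 61200 − 162792 + 27540 = 149652.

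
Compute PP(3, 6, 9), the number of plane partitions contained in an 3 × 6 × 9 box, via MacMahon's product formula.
PP(3, 6, 9) = 2530768240

Evaluate the triple product over i = 1..3, j = 1..6, k = 1..9. The factors are (2/1) · (3/2) · (4/3) · (5/4) · (6/5) · (7/6) · (8/7) · (9/8) · … (162 factors total). The numerators and denominators telescope so the product is an integer; carrying out the multiplication exactly gives PP(3, 6, 9) = 2530768240.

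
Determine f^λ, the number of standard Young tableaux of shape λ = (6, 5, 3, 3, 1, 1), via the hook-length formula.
# SYT of shape (6, 5, 3, 3, 1, 1) = 42325920

Hook-length formula: f^λ = n! / Π hook(c), product over all cells c of the Young diagram. For λ = (6, 5, 3, 3, 1, 1), n = 19 boxes. Hook lengths by row (left-to-right, top-to-bottom): [11, 8, 7, 4, 3, 1]; [9, 6, 5, 2, 1]; [6, 3, 2]; [5, 2, 1]; [2]; [1]. Product of hooks = 2874009600. So f^λ = 19! / 2874009600 = 121645100408832000 / 2874009600 = 42325920.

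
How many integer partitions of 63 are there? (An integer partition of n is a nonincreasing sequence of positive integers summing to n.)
p(63) = 1505499

Compute p(n) via the recurrence p(n, m) = p(n, m−1) + p(n−m, m), where p(n, m) counts partitions of n with all parts ≤ m and p(n) = p(n, n). The base cases are p(0, m) = 1 and p(n, 0) = 0 for n > 0. Filling the table yields p(63) = 1505499. (Euler's pentagonal recurrence is an alternative.)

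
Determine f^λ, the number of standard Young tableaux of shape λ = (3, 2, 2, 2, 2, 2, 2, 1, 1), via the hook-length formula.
# SYT of shape (3, 2, 2, 2, 2, 2, 2, 1, 1) = 46410

Hook-length formula: f^λ = n! / Π hook(c), product over all cells c of the Young diagram. For λ = (3, 2, 2, 2, 2, 2, 2, 1, 1), n = 17 boxes. Hook lengths by row (left-to-right, top-to-bottom): [11, 8, 1]; [9, 6]; [8, 5]; [7, 4]; [6, 3]; [5, 2]; [4, 1]; [2]; [1]. Product of hooks = 7664025600. So f^λ = 17! / 7664025600 = 355687428096000 / 7664025600 = 46410.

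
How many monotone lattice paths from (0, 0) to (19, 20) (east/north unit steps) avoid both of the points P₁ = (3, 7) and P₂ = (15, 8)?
Number of paths = 59890062330

Inclusion–exclusion. Total paths: C(39, 19) = 68923264410. Through P₁: C(10, 3)·C(29, 16) = 8143669800. Through P₂: C(23, 15)·C(16, 4) = 892371480. Since P₁ is strictly southwest of P₂, a monotone path through both must visit P₁ then P₂; paths through both = C(10, 3)·C(13, 12)·C(16, 4) = 2839200. Avoid both = 68923264410 − 8143669800 − 892371480 + 2839200 = 59890062330.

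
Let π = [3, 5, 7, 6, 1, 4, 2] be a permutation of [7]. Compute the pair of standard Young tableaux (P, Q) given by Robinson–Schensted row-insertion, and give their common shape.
P = [1, 2, 6] / [3, 4] / [5] / [7];  Q = [1, 2, 3] / [4, 6] / [5] / [7];  common shape = (3, 2, 1, 1)

Row-insert the values π_1, π_2, … into P one at a time, bumping the leftmost entry strictly greater than the inserted value down to the next row. The recording tableau Q records, in position (i, j), the step at which that cell was added to P.
  Insert 3 (step 1): P = [3];  Q = [1]
  Insert 5 (step 2): P = [3, 5];  Q = [1, 2]
  Insert 7 (step 3): P = [3, 5, 7];  Q = [1, 2, 3]
  Insert 6 (step 4): P = [3, 5, 6] / [7];  Q = [1, 2, 3] / [4]
  Insert 1 (step 5): P = [1, 5, 6] / [3] / [7];  Q = [1, 2, 3] / [4] / [5]
  Insert 4 (step 6): P = [1, 4, 6] / [3, 5] / [7];  Q = [1, 2, 3] / [4, 6] / [5]
  Insert 2 (step 7): P = [1, 2, 6] / [3, 4] / [5] / [7];  Q = [1, 2, 3] / [4, 6] / [5] / [7]
Final shape: (3, 2, 1, 1).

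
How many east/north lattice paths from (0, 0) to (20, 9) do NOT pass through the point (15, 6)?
Number of paths = 6976221

Total paths from (0, 0) to (20, 9): C(29, 20) = 10015005. Paths through (15, 6): (paths (0, 0) → (15, 6)) × (paths (15, 6) → (20, 9)) = C(21, 15) · C(8, 5) = 54264 · 56 = 3038784. Avoidance count = 10015005 − 3038784 = 6976221.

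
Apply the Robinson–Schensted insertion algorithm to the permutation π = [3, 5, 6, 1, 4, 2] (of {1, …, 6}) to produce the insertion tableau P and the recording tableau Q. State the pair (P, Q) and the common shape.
P = [1, 2, 6] / [3, 4] / [5];  Q = [1, 2, 3] / [4, 5] / [6];  common shape = (3, 2, 1)

Row-insert the values π_1, π_2, … into P one at a time, bumping the leftmost entry strictly greater than the inserted value down to the next row. The recording tableau Q records, in position (i, j), the step at which that cell was added to P.
  Insert 3 (step 1): P = [3];  Q = [1]
  Insert 5 (step 2): P = [3, 5];  Q = [1, 2]
  Insert 6 (step 3): P = [3, 5, 6];  Q = [1, 2, 3]
  Insert 1 (step 4): P = [1, 5, 6] / [3];  Q = [1, 2, 3] / [4]
  Insert 4 (step 5): P = [1, 4, 6] / [3, 5];  Q = [1, 2, 3] / [4, 5]
  Insert 2 (step 6): P = [1, 2, 6] / [3, 4] / [5];  Q = [1, 2, 3] / [4, 5] / [6]
Final shape: (3, 2, 1).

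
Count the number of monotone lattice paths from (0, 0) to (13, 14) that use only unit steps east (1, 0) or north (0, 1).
Number of paths = 20058300

A monotone lattice path from (0, 0) to (13, 14) consists of 13 east steps and 14 north steps in some order, so it is determined by which 13 of the 27 steps are east. The count is C(27, 13) = 20058300.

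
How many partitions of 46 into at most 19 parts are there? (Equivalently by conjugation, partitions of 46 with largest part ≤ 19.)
p(46, parts ≤ 19) = 93854

Use the recurrence p(n, m) = p(n, m−1) + p(n−m, m): either the largest part is < m (count p(n, m−1)) or the largest part is exactly m (remove one copy of m, count p(n−m, m)). With p(0, ·) = 1 this gives p(46, parts ≤ 19) = 93854. (By conjugating Young diagrams, this also counts partitions of 46 into at most 19 parts.)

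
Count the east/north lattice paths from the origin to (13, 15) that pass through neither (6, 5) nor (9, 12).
Number of paths = 20110034

Inclusion–exclusion. Total paths: C(28, 13) = 37442160. Through P₁: C(11, 6)·C(17, 7) = 8984976. Through P₂: C(21, 9)·C(7, 4) = 10287550. Since P₁ is strictly southwest of P₂, a monotone path through both must visit P₁ then P₂; paths through both = C(11, 6)·C(10, 3)·C(7, 4) = 1940400. Avoid both = 37442160 − 8984976 − 10287550 + 1940400 = 20110034.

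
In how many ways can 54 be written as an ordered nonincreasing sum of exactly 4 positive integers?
p(54, 4 parts) = 1154

Partitions of n into exactly k parts are in bijection with partitions of n − k into at most k parts (subtract 1 from each part). So p(54, exactly 4) = p(50, parts ≤ 4). Computing via the recurrence p(m, j) = p(m, j−1) + p(m−j, j) gives 1154.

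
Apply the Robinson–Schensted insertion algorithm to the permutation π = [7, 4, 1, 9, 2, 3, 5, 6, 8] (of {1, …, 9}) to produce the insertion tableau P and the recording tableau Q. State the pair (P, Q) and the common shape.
P = [1, 2, 3, 5, 6, 8] / [4, 9] / [7];  Q = [1, 4, 6, 7, 8, 9] / [2, 5] / [3];  common shape = (6, 2, 1)

Row-insert the values π_1, π_2, … into P one at a time, bumping the leftmost entry strictly greater than the inserted value down to the next row. The recording tableau Q records, in position (i, j), the step at which that cell was added to P.
  Insert 7 (step 1): P = [7];  Q = [1]
  Insert 4 (step 2): P = [4] / [7];  Q = [1] / [2]
  Insert 1 (step 3): P = [1] / [4] / [7];  Q = [1] / [2] / [3]
  Insert 9 (step 4): P = [1, 9] / [4] / [7];  Q = [1, 4] / [2] / [3]
  Insert 2 (step 5): P = [1, 2] / [4, 9] / [7];  Q = [1, 4] / [2, 5] / [3]
  Insert 3 (step 6): P = [1, 2, 3] / [4, 9] / [7];  Q = [1, 4, 6] / [2, 5] / [3]
  Insert 5 (step 7): P = [1, 2, 3, 5] / [4, 9] / [7];  Q = [1, 4, 6, 7] / [2, 5] / [3]
  Insert 6 (step 8): P = [1, 2, 3, 5, 6] / [4, 9] / [7];  Q = [1, 4, 6, 7, 8] / [2, 5] / [3]
  Insert 8 (step 9): P = [1, 2, 3, 5, 6, 8] / [4, 9] / [7];  Q = [1, 4, 6, 7, 8, 9] / [2, 5] / [3]
Final shape: (6, 2, 1).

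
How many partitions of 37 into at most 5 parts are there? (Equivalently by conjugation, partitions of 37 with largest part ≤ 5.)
p(37, parts ≤ 5) = 1342

Use the recurrence p(n, m) = p(n, m−1) + p(n−m, m): either the largest part is < m (count p(n, m−1)) or the largest part is exactly m (remove one copy of m, count p(n−m, m)). With p(0, ·) = 1 this gives p(37, parts ≤ 5) = 1342. (By conjugating Young diagrams, this also counts partitions of 37 into at most 5 parts.)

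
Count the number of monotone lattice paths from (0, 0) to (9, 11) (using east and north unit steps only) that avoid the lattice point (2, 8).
Number of paths = 162560

Total paths from (0, 0) to (9, 11): C(20, 9) = 167960. Paths through (2, 8): (paths (0, 0) → (2, 8)) × (paths (2, 8) → (9, 11)) = C(10, 2) · C(10, 7) = 45 · 120 = 5400. Avoidance count = 167960 − 5400 = 162560.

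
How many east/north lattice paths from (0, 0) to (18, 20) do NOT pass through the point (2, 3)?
Number of paths = 21909969510

Total paths from (0, 0) to (18, 20): C(38, 18) = 33578000610. Paths through (2, 3): (paths (0, 0) → (2, 3)) × (paths (2, 3) → (18, 20)) = C(5, 2) · C(33, 16) = 10 · 1166803110 = 11668031100. Avoidance count = 33578000610 − 11668031100 = 21909969510.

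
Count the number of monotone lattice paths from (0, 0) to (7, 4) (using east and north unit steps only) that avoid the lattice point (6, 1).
Number of paths = 302

Total paths from (0, 0) to (7, 4): C(11, 7) = 330. Paths through (6, 1): (paths (0, 0) → (6, 1)) × (paths (6, 1) → (7, 4)) = C(7, 6) · C(4, 1) = 7 · 4 = 28. Avoidance count = 330 − 28 = 302.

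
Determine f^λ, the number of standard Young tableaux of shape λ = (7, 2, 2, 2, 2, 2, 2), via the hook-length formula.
# SYT of shape (7, 2, 2, 2, 2, 2, 2) = 1790712

Hook-length formula: f^λ = n! / Π hook(c), product over all cells c of the Young diagram. For λ = (7, 2, 2, 2, 2, 2, 2), n = 19 boxes. Hook lengths by row (left-to-right, top-to-bottom): [13, 12, 5, 4, 3, 2, 1]; [7, 6]; [6, 5]; [5, 4]; [4, 3]; [3, 2]; [2, 1]. Product of hooks = 67931136000. So f^λ = 19! / 67931136000 = 121645100408832000 / 67931136000 = 1790712.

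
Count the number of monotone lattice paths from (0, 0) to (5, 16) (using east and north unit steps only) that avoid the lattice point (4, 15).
Number of paths = 12597

Total paths from (0, 0) to (5, 16): C(21, 5) = 20349. Paths through (4, 15): (paths (0, 0) → (4, 15)) × (paths (4, 15) → (5, 16)) = C(19, 4) · C(2, 1) = 3876 · 2 = 7752. Avoidance count = 20349 − 7752 = 12597.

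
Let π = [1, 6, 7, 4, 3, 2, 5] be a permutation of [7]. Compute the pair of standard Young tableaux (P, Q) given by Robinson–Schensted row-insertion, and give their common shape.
P = [1, 2, 5] / [3, 7] / [4] / [6];  Q = [1, 2, 3] / [4, 7] / [5] / [6];  common shape = (3, 2, 1, 1)

Row-insert the values π_1, π_2, … into P one at a time, bumping the leftmost entry strictly greater than the inserted value down to the next row. The recording tableau Q records, in position (i, j), the step at which that cell was added to P.
  Insert 1 (step 1): P = [1];  Q = [1]
  Insert 6 (step 2): P = [1, 6];  Q = [1, 2]
  Insert 7 (step 3): P = [1, 6, 7];  Q = [1, 2, 3]
  Insert 4 (step 4): P = [1, 4, 7] / [6];  Q = [1, 2, 3] / [4]
  Insert 3 (step 5): P = [1, 3, 7] / [4] / [6];  Q = [1, 2, 3] / [4] / [5]
  Insert 2 (step 6): P = [1, 2, 7] / [3] / [4] / [6];  Q = [1, 2, 3] / [4] / [5] / [6]
  Insert 5 (step 7): P = [1, 2, 5] / [3, 7] / [4] / [6];  Q = [1, 2, 3] / [4, 7] / [5] / [6]
Final shape: (3, 2, 1, 1).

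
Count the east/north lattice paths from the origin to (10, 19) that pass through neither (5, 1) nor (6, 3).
Number of paths = 19508346

Inclusion–exclusion. Total paths: C(29, 10) = 20030010. Through P₁: C(6, 5)·C(23, 5) = 201894. Through P₂: C(9, 6)·C(20, 4) = 406980. Since P₁ is strictly southwest of P₂, a monotone path through both must visit P₁ then P₂; paths through both = C(6, 5)·C(3, 1)·C(20, 4) = 87210. Avoid both = 20030010 − 201894 − 406980 + 87210 = 19508346.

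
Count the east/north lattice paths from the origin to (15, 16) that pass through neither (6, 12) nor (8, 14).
Number of paths = 279765039

Inclusion–exclusion. Total paths: C(31, 15) = 300540195. Through P₁: C(18, 6)·C(13, 9) = 13273260. Through P₂: C(22, 8)·C(9, 7) = 11511720. Since P₁ is strictly southwest of P₂, a monotone path through both must visit P₁ then P₂; paths through both = C(18, 6)·C(4, 2)·C(9, 7) = 4009824. Avoid both = 300540195 − 13273260 − 11511720 + 4009824 = 279765039.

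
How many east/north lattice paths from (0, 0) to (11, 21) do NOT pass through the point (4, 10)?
Number of paths = 97168656

Total paths from (0, 0) to (11, 21): C(32, 11) = 129024480. Paths through (4, 10): (paths (0, 0) → (4, 10)) × (paths (4, 10) → (11, 21)) = C(14, 4) · C(18, 7) = 1001 · 31824 = 31855824. Avoidance count = 129024480 − 31855824 = 97168656.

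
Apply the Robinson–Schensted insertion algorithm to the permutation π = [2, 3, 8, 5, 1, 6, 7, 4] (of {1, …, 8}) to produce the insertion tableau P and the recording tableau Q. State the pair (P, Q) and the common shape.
P = [1, 3, 4, 6, 7] / [2, 5] / [8];  Q = [1, 2, 3, 6, 7] / [4, 8] / [5];  common shape = (5, 2, 1)

Row-insert the values π_1, π_2, … into P one at a time, bumping the leftmost entry strictly greater than the inserted value down to the next row. The recording tableau Q records, in position (i, j), the step at which that cell was added to P.
  Insert 2 (step 1): P = [2];  Q = [1]
  Insert 3 (step 2): P = [2, 3];  Q = [1, 2]
  Insert 8 (step 3): P = [2, 3, 8];  Q = [1, 2, 3]
  Insert 5 (step 4): P = [2, 3, 5] / [8];  Q = [1, 2, 3] / [4]
  Insert 1 (step 5): P = [1, 3, 5] / [2] / [8];  Q = [1, 2, 3] / [4] / [5]
  Insert 6 (step 6): P = [1, 3, 5, 6] / [2] / [8];  Q = [1, 2, 3, 6] / [4] / [5]
  Insert 7 (step 7): P = [1, 3, 5, 6, 7] / [2] / [8];  Q = [1, 2, 3, 6, 7] / [4] / [5]
  Insert 4 (step 8): P = [1, 3, 4, 6, 7] / [2, 5] / [8];  Q = [1, 2, 3, 6, 7] / [4, 8] / [5]
Final shape: (5, 2, 1).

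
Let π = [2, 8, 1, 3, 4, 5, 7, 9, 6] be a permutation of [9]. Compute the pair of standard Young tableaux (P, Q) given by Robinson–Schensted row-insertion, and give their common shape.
P = [1, 3, 4, 5, 6, 9] / [2, 7] / [8];  Q = [1, 2, 5, 6, 7, 8] / [3, 4] / [9];  common shape = (6, 2, 1)

Row-insert the values π_1, π_2, … into P one at a time, bumping the leftmost entry strictly greater than the inserted value down to the next row. The recording tableau Q records, in position (i, j), the step at which that cell was added to P.
  Insert 2 (step 1): P = [2];  Q = [1]
  Insert 8 (step 2): P = [2, 8];  Q = [1, 2]
  Insert 1 (step 3): P = [1, 8] / [2];  Q = [1, 2] / [3]
  Insert 3 (step 4): P = [1, 3] / [2, 8];  Q = [1, 2] / [3, 4]
  Insert 4 (step 5): P = [1, 3, 4] / [2, 8];  Q = [1, 2, 5] / [3, 4]
  Insert 5 (step 6): P = [1, 3, 4, 5] / [2, 8];  Q = [1, 2, 5, 6] / [3, 4]
  Insert 7 (step 7): P = [1, 3, 4, 5, 7] / [2, 8];  Q = [1, 2, 5, 6, 7] / [3, 4]
  Insert 9 (step 8): P = [1, 3, 4, 5, 7, 9] / [2, 8];  Q = [1, 2, 5, 6, 7, 8] / [3, 4]
  Insert 6 (step 9): P = [1, 3, 4, 5, 6, 9] / [2, 7] / [8];  Q = [1, 2, 5, 6, 7, 8] / [3, 4] / [9]
Final shape: (6, 2, 1).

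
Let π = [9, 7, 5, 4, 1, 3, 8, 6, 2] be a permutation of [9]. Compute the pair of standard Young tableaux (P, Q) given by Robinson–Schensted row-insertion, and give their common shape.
P = [1, 2, 6] / [3, 8] / [4] / [5] / [7] / [9];  Q = [1, 6, 7] / [2, 8] / [3] / [4] / [5] / [9];  common shape = (3, 2, 1, 1, 1, 1)

Row-insert the values π_1, π_2, … into P one at a time, bumping the leftmost entry strictly greater than the inserted value down to the next row. The recording tableau Q records, in position (i, j), the step at which that cell was added to P.
  Insert 9 (step 1): P = [9];  Q = [1]
  Insert 7 (step 2): P = [7] / [9];  Q = [1] / [2]
  Insert 5 (step 3): P = [5] / [7] / [9];  Q = [1] / [2] / [3]
  Insert 4 (step 4): P = [4] / [5] / [7] / [9];  Q = [1] / [2] / [3] / [4]
  Insert 1 (step 5): P = [1] / [4] / [5] / [7] / [9];  Q = [1] / [2] / [3] / [4] / [5]
  Insert 3 (step 6): P = [1, 3] / [4] / [5] / [7] / [9];  Q = [1, 6] / [2] / [3] / [4] / [5]
  Insert 8 (step 7): P = [1, 3, 8] / [4] / [5] / [7] / [9];  Q = [1, 6, 7] / [2] / [3] / [4] / [5]
  Insert 6 (step 8): P = [1, 3, 6] / [4, 8] / [5] / [7] / [9];  Q = [1, 6, 7] / [2, 8] / [3] / [4] / [5]
  Insert 2 (step 9): P = [1, 2, 6] / [3, 8] / [4] / [5] / [7] / [9];  Q = [1, 6, 7] / [2, 8] / [3] / [4] / [5] / [9]
Final shape: (3, 2, 1, 1, 1, 1).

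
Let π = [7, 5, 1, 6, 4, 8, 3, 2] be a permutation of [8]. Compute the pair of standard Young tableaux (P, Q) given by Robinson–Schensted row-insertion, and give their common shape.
P = [1, 2, 8] / [3, 6] / [4] / [5] / [7];  Q = [1, 4, 6] / [2, 5] / [3] / [7] / [8];  common shape = (3, 2, 1, 1, 1)

Row-insert the values π_1, π_2, … into P one at a time, bumping the leftmost entry strictly greater than the inserted value down to the next row. The recording tableau Q records, in position (i, j), the step at which that cell was added to P.
  Insert 7 (step 1): P = [7];  Q = [1]
  Insert 5 (step 2): P = [5] / [7];  Q = [1] / [2]
  Insert 1 (step 3): P = [1] / [5] / [7];  Q = [1] / [2] / [3]
  Insert 6 (step 4): P = [1, 6] / [5] / [7];  Q = [1, 4] / [2] / [3]
  Insert 4 (step 5): P = [1, 4] / [5, 6] / [7];  Q = [1, 4] / [2, 5] / [3]
  Insert 8 (step 6): P = [1, 4, 8] / [5, 6] / [7];  Q = [1, 4, 6] / [2, 5] / [3]
  Insert 3 (step 7): P = [1, 3, 8] / [4, 6] / [5] / [7];  Q = [1, 4, 6] / [2, 5] / [3] / [7]
  Insert 2 (step 8): P = [1, 2, 8] / [3, 6] / [4] / [5] / [7];  Q = [1, 4, 6] / [2, 5] / [3] / [7] / [8]
Final shape: (3, 2, 1, 1, 1).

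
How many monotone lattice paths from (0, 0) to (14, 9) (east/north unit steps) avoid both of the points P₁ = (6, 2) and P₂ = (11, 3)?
Number of paths = 620546

Inclusion–exclusion. Total paths: C(23, 14) = 817190. Through P₁: C(8, 6)·C(15, 8) = 180180. Through P₂: C(14, 11)·C(9, 3) = 30576. Since P₁ is strictly southwest of P₂, a monotone path through both must visit P₁ then P₂; paths through both = C(8, 6)·C(6, 5)·C(9, 3) = 14112. Avoid both = 817190 − 180180 − 30576 + 14112 = 620546.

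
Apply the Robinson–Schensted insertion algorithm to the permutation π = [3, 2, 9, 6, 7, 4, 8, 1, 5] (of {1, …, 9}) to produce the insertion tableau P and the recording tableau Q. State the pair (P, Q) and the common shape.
P = [1, 4, 5, 8] / [2, 6, 7] / [3] / [9];  Q = [1, 3, 5, 7] / [2, 4, 9] / [6] / [8];  common shape = (4, 3, 1, 1)

Row-insert the values π_1, π_2, … into P one at a time, bumping the leftmost entry strictly greater than the inserted value down to the next row. The recording tableau Q records, in position (i, j), the step at which that cell was added to P.
  Insert 3 (step 1): P = [3];  Q = [1]
  Insert 2 (step 2): P = [2] / [3];  Q = [1] / [2]
  Insert 9 (step 3): P = [2, 9] / [3];  Q = [1, 3] / [2]
  Insert 6 (step 4): P = [2, 6] / [3, 9];  Q = [1, 3] / [2, 4]
  Insert 7 (step 5): P = [2, 6, 7] / [3, 9];  Q = [1, 3, 5] / [2, 4]
  Insert 4 (step 6): P = [2, 4, 7] / [3, 6] / [9];  Q = [1, 3, 5] / [2, 4] / [6]
  Insert 8 (step 7): P = [2, 4, 7, 8] / [3, 6] / [9];  Q = [1, 3, 5, 7] / [2, 4] / [6]
  Insert 1 (step 8): P = [1, 4, 7, 8] / [2, 6] / [3] / [9];  Q = [1, 3, 5, 7] / [2, 4] / [6] / [8]
  Insert 5 (step 9): P = [1, 4, 5, 8] / [2, 6, 7] / [3] / [9];  Q = [1, 3, 5, 7] / [2, 4, 9] / [6] / [8]
Final shape: (4, 3, 1, 1).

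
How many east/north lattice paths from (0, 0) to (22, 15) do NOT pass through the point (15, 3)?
Number of paths = 9323083152

Total paths from (0, 0) to (22, 15): C(37, 22) = 9364199760. Paths through (15, 3): (paths (0, 0) → (15, 3)) × (paths (15, 3) → (22, 15)) = C(18, 15) · C(19, 7) = 816 · 50388 = 41116608. Avoidance count = 9364199760 − 41116608 = 9323083152.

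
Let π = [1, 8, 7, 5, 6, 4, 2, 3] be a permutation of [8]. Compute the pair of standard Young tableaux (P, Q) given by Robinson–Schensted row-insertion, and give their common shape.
P = [1, 2, 3] / [4, 6] / [5] / [7] / [8];  Q = [1, 2, 5] / [3, 8] / [4] / [6] / [7];  common shape = (3, 2, 1, 1, 1)

Row-insert the values π_1, π_2, … into P one at a time, bumping the leftmost entry strictly greater than the inserted value down to the next row. The recording tableau Q records, in position (i, j), the step at which that cell was added to P.
  Insert 1 (step 1): P = [1];  Q = [1]
  Insert 8 (step 2): P = [1, 8];  Q = [1, 2]
  Insert 7 (step 3): P = [1, 7] / [8];  Q = [1, 2] / [3]
  Insert 5 (step 4): P = [1, 5] / [7] / [8];  Q = [1, 2] / [3] / [4]
  Insert 6 (step 5): P = [1, 5, 6] / [7] / [8];  Q = [1, 2, 5] / [3] / [4]
  Insert 4 (step 6): P = [1, 4, 6] / [5] / [7] / [8];  Q = [1, 2, 5] / [3] / [4] / [6]
  Insert 2 (step 7): P = [1, 2, 6] / [4] / [5] / [7] / [8];  Q = [1, 2, 5] / [3] / [4] / [6] / [7]
  Insert 3 (step 8): P = [1, 2, 3] / [4, 6] / [5] / [7] / [8];  Q = [1, 2, 5] / [3, 8] / [4] / [6] / [7]
Final shape: (3, 2, 1, 1, 1).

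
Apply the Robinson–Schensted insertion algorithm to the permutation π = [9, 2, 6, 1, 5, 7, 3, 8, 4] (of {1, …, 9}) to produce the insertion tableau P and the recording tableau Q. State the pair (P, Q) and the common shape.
P = [1, 3, 4, 8] / [2, 5, 7] / [6] / [9];  Q = [1, 3, 6, 8] / [2, 5, 9] / [4] / [7];  common shape = (4, 3, 1, 1)

Row-insert the values π_1, π_2, … into P one at a time, bumping the leftmost entry strictly greater than the inserted value down to the next row. The recording tableau Q records, in position (i, j), the step at which that cell was added to P.
  Insert 9 (step 1): P = [9];  Q = [1]
  Insert 2 (step 2): P = [2] / [9];  Q = [1] / [2]
  Insert 6 (step 3): P = [2, 6] / [9];  Q = [1, 3] / [2]
  Insert 1 (step 4): P = [1, 6] / [2] / [9];  Q = [1, 3] / [2] / [4]
  Insert 5 (step 5): P = [1, 5] / [2, 6] / [9];  Q = [1, 3] / [2, 5] / [4]
  Insert 7 (step 6): P = [1, 5, 7] / [2, 6] / [9];  Q = [1, 3, 6] / [2, 5] / [4]
  Insert 3 (step 7): P = [1, 3, 7] / [2, 5] / [6] / [9];  Q = [1, 3, 6] / [2, 5] / [4] / [7]
  Insert 8 (step 8): P = [1, 3, 7, 8] / [2, 5] / [6] / [9];  Q = [1, 3, 6, 8] / [2, 5] / [4] / [7]
  Insert 4 (step 9): P = [1, 3, 4, 8] / [2, 5, 7] / [6] / [9];  Q = [1, 3, 6, 8] / [2, 5, 9] / [4] / [7]
Final shape: (4, 3, 1, 1).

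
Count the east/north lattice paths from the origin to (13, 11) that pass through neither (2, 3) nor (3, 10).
Number of paths = 1738058

Inclusion–exclusion. Total paths: C(24, 13) = 2496144. Through P₁: C(5, 2)·C(19, 11) = 755820. Through P₂: C(13, 3)·C(11, 10) = 3146. Since P₁ is strictly southwest of P₂, a monotone path through both must visit P₁ then P₂; paths through both = C(5, 2)·C(8, 1)·C(11, 10) = 880. Avoid both = 2496144 − 755820 − 3146 + 880 = 1738058.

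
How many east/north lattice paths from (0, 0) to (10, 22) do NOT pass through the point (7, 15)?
Number of paths = 44046960

Total paths from (0, 0) to (10, 22): C(32, 10) = 64512240. Paths through (7, 15): (paths (0, 0) → (7, 15)) × (paths (7, 15) → (10, 22)) = C(22, 7) · C(10, 3) = 170544 · 120 = 20465280. Avoidance count = 64512240 − 20465280 = 44046960.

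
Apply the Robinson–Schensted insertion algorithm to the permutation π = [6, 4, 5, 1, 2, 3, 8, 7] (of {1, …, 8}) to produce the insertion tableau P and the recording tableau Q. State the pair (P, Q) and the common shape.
P = [1, 2, 3, 7] / [4, 5, 8] / [6];  Q = [1, 3, 6, 7] / [2, 5, 8] / [4];  common shape = (4, 3, 1)

Row-insert the values π_1, π_2, … into P one at a time, bumping the leftmost entry strictly greater than the inserted value down to the next row. The recording tableau Q records, in position (i, j), the step at which that cell was added to P.
  Insert 6 (step 1): P = [6];  Q = [1]
  Insert 4 (step 2): P = [4] / [6];  Q = [1] / [2]
  Insert 5 (step 3): P = [4, 5] / [6];  Q = [1, 3] / [2]
  Insert 1 (step 4): P = [1, 5] / [4] / [6];  Q = [1, 3] / [2] / [4]
  Insert 2 (step 5): P = [1, 2] / [4, 5] / [6];  Q = [1, 3] / [2, 5] / [4]
  Insert 3 (step 6): P = [1, 2, 3] / [4, 5] / [6];  Q = [1, 3, 6] / [2, 5] / [4]
  Insert 8 (step 7): P = [1, 2, 3, 8] / [4, 5] / [6];  Q = [1, 3, 6, 7] / [2, 5] / [4]
  Insert 7 (step 8): P = [1, 2, 3, 7] / [4, 5, 8] / [6];  Q = [1, 3, 6, 7] / [2, 5, 8] / [4]
Final shape: (4, 3, 1).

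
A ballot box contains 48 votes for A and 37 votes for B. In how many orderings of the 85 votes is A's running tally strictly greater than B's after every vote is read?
Strict-lead orderings = 213368839964923999986630

Total orderings of the 85 votes with 48 for A: C(85, 48) = 1648759217910776363533050. By the Bertrand ballot formula (Cycle Lemma / reflection principle), the number of orderings in which A is strictly ahead of B throughout is (p − q)/(p + q) · C(p + q, p) = (48 − 37)/(48 + 37) · 1648759217910776363533050 = 213368839964923999986630.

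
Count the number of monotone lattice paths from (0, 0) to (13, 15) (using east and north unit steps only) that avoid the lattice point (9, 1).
Number of paths = 37411560

Total paths from (0, 0) to (13, 15): C(28, 13) = 37442160. Paths through (9, 1): (paths (0, 0) → (9, 1)) × (paths (9, 1) → (13, 15)) = C(10, 9) · C(18, 4) = 10 · 3060 = 30600. Avoidance count = 37442160 − 30600 = 37411560.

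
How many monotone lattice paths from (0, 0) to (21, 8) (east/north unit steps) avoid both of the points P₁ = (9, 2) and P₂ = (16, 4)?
Number of paths = 2910135

Inclusion–exclusion. Total paths: C(29, 21) = 4292145. Through P₁: C(11, 9)·C(18, 12) = 1021020. Through P₂: C(20, 16)·C(9, 5) = 610470. Since P₁ is strictly southwest of P₂, a monotone path through both must visit P₁ then P₂; paths through both = C(11, 9)·C(9, 7)·C(9, 5) = 249480. Avoid both = 4292145 − 1021020 − 610470 + 249480 = 2910135.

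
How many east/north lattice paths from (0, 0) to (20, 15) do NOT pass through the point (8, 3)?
Number of paths = 2801757420

Total paths from (0, 0) to (20, 15): C(35, 20) = 3247943160. Paths through (8, 3): (paths (0, 0) → (8, 3)) × (paths (8, 3) → (20, 15)) = C(11, 8) · C(24, 12) = 165 · 2704156 = 446185740. Avoidance count = 3247943160 − 446185740 = 2801757420.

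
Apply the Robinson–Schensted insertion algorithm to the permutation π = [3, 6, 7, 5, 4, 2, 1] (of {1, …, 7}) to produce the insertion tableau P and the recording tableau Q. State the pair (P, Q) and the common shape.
P = [1, 4, 7] / [2] / [3] / [5] / [6];  Q = [1, 2, 3] / [4] / [5] / [6] / [7];  common shape = (3, 1, 1, 1, 1)

Row-insert the values π_1, π_2, … into P one at a time, bumping the leftmost entry strictly greater than the inserted value down to the next row. The recording tableau Q records, in position (i, j), the step at which that cell was added to P.
  Insert 3 (step 1): P = [3];  Q = [1]
  Insert 6 (step 2): P = [3, 6];  Q = [1, 2]
  Insert 7 (step 3): P = [3, 6, 7];  Q = [1, 2, 3]
  Insert 5 (step 4): P = [3, 5, 7] / [6];  Q = [1, 2, 3] / [4]
  Insert 4 (step 5): P = [3, 4, 7] / [5] / [6];  Q = [1, 2, 3] / [4] / [5]
  Insert 2 (step 6): P = [2, 4, 7] / [3] / [5] / [6];  Q = [1, 2, 3] / [4] / [5] / [6]
  Insert 1 (step 7): P = [1, 4, 7] / [2] / [3] / [5] / [6];  Q = [1, 2, 3] / [4] / [5] / [6] / [7]
Final shape: (3, 1, 1, 1, 1).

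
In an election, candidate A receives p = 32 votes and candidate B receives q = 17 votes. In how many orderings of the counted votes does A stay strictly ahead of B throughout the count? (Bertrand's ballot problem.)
Strict-lead orderings = 1989572570865

Total orderings of the 49 votes with 32 for A: C(49, 32) = 6499270398159. By the Bertrand ballot formula (Cycle Lemma / reflection principle), the number of orderings in which A is strictly ahead of B throughout is (p − q)/(p + q) · C(p + q, p) = (32 − 17)/(32 + 17) · 6499270398159 = 1989572570865.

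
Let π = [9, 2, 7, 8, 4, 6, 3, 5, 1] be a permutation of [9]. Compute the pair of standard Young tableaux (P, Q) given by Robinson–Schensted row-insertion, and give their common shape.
P = [1, 3, 5] / [2, 6] / [4, 8] / [7] / [9];  Q = [1, 3, 4] / [2, 6] / [5, 8] / [7] / [9];  common shape = (3, 2, 2, 1, 1)

Row-insert the values π_1, π_2, … into P one at a time, bumping the leftmost entry strictly greater than the inserted value down to the next row. The recording tableau Q records, in position (i, j), the step at which that cell was added to P.
  Insert 9 (step 1): P = [9];  Q = [1]
  Insert 2 (step 2): P = [2] / [9];  Q = [1] / [2]
  Insert 7 (step 3): P = [2, 7] / [9];  Q = [1, 3] / [2]
  Insert 8 (step 4): P = [2, 7, 8] / [9];  Q = [1, 3, 4] / [2]
  Insert 4 (step 5): P = [2, 4, 8] / [7] / [9];  Q = [1, 3, 4] / [2] / [5]
  Insert 6 (step 6): P = [2, 4, 6] / [7, 8] / [9];  Q = [1, 3, 4] / [2, 6] / [5]
  Insert 3 (step 7): P = [2, 3, 6] / [4, 8] / [7] / [9];  Q = [1, 3, 4] / [2, 6] / [5] / [7]
  Insert 5 (step 8): P = [2, 3, 5] / [4, 6] / [7, 8] / [9];  Q = [1, 3, 4] / [2, 6] / [5, 8] / [7]
  Insert 1 (step 9): P = [1, 3, 5] / [2, 6] / [4, 8] / [7] / [9];  Q = [1, 3, 4] / [2, 6] / [5, 8] / [7] / [9]
Final shape: (3, 2, 2, 1, 1).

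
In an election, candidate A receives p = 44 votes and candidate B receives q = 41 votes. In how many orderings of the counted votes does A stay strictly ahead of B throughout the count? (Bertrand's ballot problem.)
Strict-lead orderings = 111809049293180907701460

Total orderings of the 85 votes with 44 for A: C(85, 44) = 3167923063306792384874700. By the Bertrand ballot formula (Cycle Lemma / reflection principle), the number of orderings in which A is strictly ahead of B throughout is (p − q)/(p + q) · C(p + q, p) = (44 − 41)/(44 + 41) · 3167923063306792384874700 = 111809049293180907701460.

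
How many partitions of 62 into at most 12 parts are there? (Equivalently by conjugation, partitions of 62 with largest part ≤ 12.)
p(62, parts ≤ 12) = 429636

Use the recurrence p(n, m) = p(n, m−1) + p(n−m, m): either the largest part is < m (count p(n, m−1)) or the largest part is exactly m (remove one copy of m, count p(n−m, m)). With p(0, ·) = 1 this gives p(62, parts ≤ 12) = 429636. (By conjugating Young diagrams, this also counts partitions of 62 into at most 12 parts.)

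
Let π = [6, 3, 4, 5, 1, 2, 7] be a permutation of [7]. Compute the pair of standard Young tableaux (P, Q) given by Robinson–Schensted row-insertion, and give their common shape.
P = [1, 2, 5, 7] / [3, 4] / [6];  Q = [1, 3, 4, 7] / [2, 6] / [5];  common shape = (4, 2, 1)

Row-insert the values π_1, π_2, … into P one at a time, bumping the leftmost entry strictly greater than the inserted value down to the next row. The recording tableau Q records, in position (i, j), the step at which that cell was added to P.
  Insert 6 (step 1): P = [6];  Q = [1]
  Insert 3 (step 2): P = [3] / [6];  Q = [1] / [2]
  Insert 4 (step 3): P = [3, 4] / [6];  Q = [1, 3] / [2]
  Insert 5 (step 4): P = [3, 4, 5] / [6];  Q = [1, 3, 4] / [2]
  Insert 1 (step 5): P = [1, 4, 5] / [3] / [6];  Q = [1, 3, 4] / [2] / [5]
  Insert 2 (step 6): P = [1, 2, 5] / [3, 4] / [6];  Q = [1, 3, 4] / [2, 6] / [5]
  Insert 7 (step 7): P = [1, 2, 5, 7] / [3, 4] / [6];  Q = [1, 3, 4, 7] / [2, 6] / [5]
Final shape: (4, 2, 1).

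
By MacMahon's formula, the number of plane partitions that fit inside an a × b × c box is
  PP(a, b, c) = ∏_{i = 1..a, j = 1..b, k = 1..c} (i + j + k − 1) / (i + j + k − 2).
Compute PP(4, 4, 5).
PP(4, 4, 5) = 1646568

Evaluate the triple product over i = 1..4, j = 1..4, k = 1..5. The factors are (2/1) · (3/2) · (4/3) · (5/4) · (6/5) · (3/2) · (4/3) · (5/4) · … (80 factors total). The numerators and denominators telescope so the product is an integer; carrying out the multiplication exactly gives PP(4, 4, 5) = 1646568.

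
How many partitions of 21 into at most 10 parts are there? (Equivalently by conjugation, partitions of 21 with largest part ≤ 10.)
p(21, parts ≤ 10) = 653

Use the recurrence p(n, m) = p(n, m−1) + p(n−m, m): either the largest part is < m (count p(n, m−1)) or the largest part is exactly m (remove one copy of m, count p(n−m, m)). With p(0, ·) = 1 this gives p(21, parts ≤ 10) = 653. (By conjugating Young diagrams, this also counts partitions of 21 into at most 10 parts.)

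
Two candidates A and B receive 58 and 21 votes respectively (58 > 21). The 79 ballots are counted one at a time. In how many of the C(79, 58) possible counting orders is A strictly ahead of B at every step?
Strict-lead orderings = 3488967060781725380

Total orderings of the 79 votes with 58 for A: C(79, 58) = 7449416156804224460. By the Bertrand ballot formula (Cycle Lemma / reflection principle), the number of orderings in which A is strictly ahead of B throughout is (p − q)/(p + q) · C(p + q, p) = (58 − 21)/(58 + 21) · 7449416156804224460 = 3488967060781725380.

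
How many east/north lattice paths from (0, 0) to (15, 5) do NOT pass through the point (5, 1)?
Number of paths = 9498

Total paths from (0, 0) to (15, 5): C(20, 15) = 15504. Paths through (5, 1): (paths (0, 0) → (5, 1)) × (paths (5, 1) → (15, 5)) = C(6, 5) · C(14, 10) = 6 · 1001 = 6006. Avoidance count = 15504 − 6006 = 9498.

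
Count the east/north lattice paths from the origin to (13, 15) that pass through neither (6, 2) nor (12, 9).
Number of paths = 33550426

Inclusion–exclusion. Total paths: C(28, 13) = 37442160. Through P₁: C(8, 6)·C(20, 7) = 2170560. Through P₂: C(21, 12)·C(7, 1) = 2057510. Since P₁ is strictly southwest of P₂, a monotone path through both must visit P₁ then P₂; paths through both = C(8, 6)·C(13, 6)·C(7, 1) = 336336. Avoid both = 37442160 − 2170560 − 2057510 + 336336 = 33550426.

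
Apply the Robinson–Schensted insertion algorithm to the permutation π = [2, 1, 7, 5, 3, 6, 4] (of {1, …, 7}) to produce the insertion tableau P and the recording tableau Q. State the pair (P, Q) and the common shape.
P = [1, 3, 4] / [2, 5, 6] / [7];  Q = [1, 3, 6] / [2, 4, 7] / [5];  common shape = (3, 3, 1)

Row-insert the values π_1, π_2, … into P one at a time, bumping the leftmost entry strictly greater than the inserted value down to the next row. The recording tableau Q records, in position (i, j), the step at which that cell was added to P.
  Insert 2 (step 1): P = [2];  Q = [1]
  Insert 1 (step 2): P = [1] / [2];  Q = [1] / [2]
  Insert 7 (step 3): P = [1, 7] / [2];  Q = [1, 3] / [2]
  Insert 5 (step 4): P = [1, 5] / [2, 7];  Q = [1, 3] / [2, 4]
  Insert 3 (step 5): P = [1, 3] / [2, 5] / [7];  Q = [1, 3] / [2, 4] / [5]
  Insert 6 (step 6): P = [1, 3, 6] / [2, 5] / [7];  Q = [1, 3, 6] / [2, 4] / [5]
  Insert 4 (step 7): P = [1, 3, 4] / [2, 5, 6] / [7];  Q = [1, 3, 6] / [2, 4, 7] / [5]
Final shape: (3, 3, 1).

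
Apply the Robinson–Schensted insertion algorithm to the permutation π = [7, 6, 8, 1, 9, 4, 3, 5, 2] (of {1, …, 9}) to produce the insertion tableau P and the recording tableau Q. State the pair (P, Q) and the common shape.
P = [1, 2, 5] / [3, 8, 9] / [4] / [6] / [7];  Q = [1, 3, 5] / [2, 6, 8] / [4] / [7] / [9];  common shape = (3, 3, 1, 1, 1)

Row-insert the values π_1, π_2, … into P one at a time, bumping the leftmost entry strictly greater than the inserted value down to the next row. The recording tableau Q records, in position (i, j), the step at which that cell was added to P.
  Insert 7 (step 1): P = [7];  Q = [1]
  Insert 6 (step 2): P = [6] / [7];  Q = [1] / [2]
  Insert 8 (step 3): P = [6, 8] / [7];  Q = [1, 3] / [2]
  Insert 1 (step 4): P = [1, 8] / [6] / [7];  Q = [1, 3] / [2] / [4]
  Insert 9 (step 5): P = [1, 8, 9] / [6] / [7];  Q = [1, 3, 5] / [2] / [4]
  Insert 4 (step 6): P = [1, 4, 9] / [6, 8] / [7];  Q = [1, 3, 5] / [2, 6] / [4]
  Insert 3 (step 7): P = [1, 3, 9] / [4, 8] / [6] / [7];  Q = [1, 3, 5] / [2, 6] / [4] / [7]
  Insert 5 (step 8): P = [1, 3, 5] / [4, 8, 9] / [6] / [7];  Q = [1, 3, 5] / [2, 6, 8] / [4] / [7]
  Insert 2 (step 9): P = [1, 2, 5] / [3, 8, 9] / [4] / [6] / [7];  Q = [1, 3, 5] / [2, 6, 8] / [4] / [7] / [9]
Final shape: (3, 3, 1, 1, 1).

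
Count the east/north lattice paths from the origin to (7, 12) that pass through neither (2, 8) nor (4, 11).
Number of paths = 41058

Inclusion–exclusion. Total paths: C(19, 7) = 50388. Through P₁: C(10, 2)·C(9, 5) = 5670. Through P₂: C(15, 4)·C(4, 3) = 5460. Since P₁ is strictly southwest of P₂, a monotone path through both must visit P₁ then P₂; paths through both = C(10, 2)·C(5, 2)·C(4, 3) = 1800. Avoid both = 50388 − 5670 − 5460 + 1800 = 41058.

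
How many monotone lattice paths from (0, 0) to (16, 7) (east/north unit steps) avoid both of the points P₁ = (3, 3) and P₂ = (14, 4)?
Number of paths = 169357

Inclusion–exclusion. Total paths: C(23, 16) = 245157. Through P₁: C(6, 3)·C(17, 13) = 47600. Through P₂: C(18, 14)·C(5, 2) = 30600. Since P₁ is strictly southwest of P₂, a monotone path through both must visit P₁ then P₂; paths through both = C(6, 3)·C(12, 11)·C(5, 2) = 2400. Avoid both = 245157 − 47600 − 30600 + 2400 = 169357.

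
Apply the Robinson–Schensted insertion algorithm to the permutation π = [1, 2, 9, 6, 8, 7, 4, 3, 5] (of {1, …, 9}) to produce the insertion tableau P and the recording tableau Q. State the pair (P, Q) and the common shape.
P = [1, 2, 3, 5] / [4, 7] / [6] / [8] / [9];  Q = [1, 2, 3, 5] / [4, 9] / [6] / [7] / [8];  common shape = (4, 2, 1, 1, 1)

Row-insert the values π_1, π_2, … into P one at a time, bumping the leftmost entry strictly greater than the inserted value down to the next row. The recording tableau Q records, in position (i, j), the step at which that cell was added to P.
  Insert 1 (step 1): P = [1];  Q = [1]
  Insert 2 (step 2): P = [1, 2];  Q = [1, 2]
  Insert 9 (step 3): P = [1, 2, 9];  Q = [1, 2, 3]
  Insert 6 (step 4): P = [1, 2, 6] / [9];  Q = [1, 2, 3] / [4]
  Insert 8 (step 5): P = [1, 2, 6, 8] / [9];  Q = [1, 2, 3, 5] / [4]
  Insert 7 (step 6): P = [1, 2, 6, 7] / [8] / [9];  Q = [1, 2, 3, 5] / [4] / [6]
  Insert 4 (step 7): P = [1, 2, 4, 7] / [6] / [8] / [9];  Q = [1, 2, 3, 5] / [4] / [6] / [7]
  Insert 3 (step 8): P = [1, 2, 3, 7] / [4] / [6] / [8] / [9];  Q = [1, 2, 3, 5] / [4] / [6] / [7] / [8]
  Insert 5 (step 9): P = [1, 2, 3, 5] / [4, 7] / [6] / [8] / [9];  Q = [1, 2, 3, 5] / [4, 9] / [6] / [7] / [8]
Final shape: (4, 2, 1, 1, 1).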